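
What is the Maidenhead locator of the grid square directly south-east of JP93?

KP02

Longitude square 9; +1 → 10, wraps to 0, carry into field.
Longitude field J = 9; +1 → 10 = K.
Latitude square 3; −1 → 2.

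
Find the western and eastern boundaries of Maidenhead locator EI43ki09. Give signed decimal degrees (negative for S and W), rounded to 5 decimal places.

-91.16667, -91.15833

Field E=4, I=8: +4·20° lon, +8·10° lat → SW at lon -100°, lat -10°.
Square 4, 3: +4·2° lon, +3·1° lat → SW at lon -92°, lat -7°.
Subsquare k=10, i=8: +10·0.0833333° lon, +8·0.0416667° lat → SW at lon -91.1667°, lat -6.66667°.
Extended square 0, 9: +0·0.00833333° lon, +9·0.00416667° lat → SW at lon -91.1667°, lat -6.62917°.
Cell spans 0.00833333° lon × 0.00416667° lat.
west -91.16667, east -91.15833.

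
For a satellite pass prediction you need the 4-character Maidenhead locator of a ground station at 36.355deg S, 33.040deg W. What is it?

Offset from 180°W / 90°S: lon 146.96°, lat 53.65°.
Field: 146.96/20 → 7 → H, 53.65/10 → 5 → F; chars HF.
Square: 6.96/2 → 3, 3.65/1 → 3; chars 33.

HF33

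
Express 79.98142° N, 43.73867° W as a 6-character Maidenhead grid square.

GQ89dx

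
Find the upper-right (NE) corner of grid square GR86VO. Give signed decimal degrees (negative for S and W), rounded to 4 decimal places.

86.6250, -42.1667

Field G=6, R=17: +6·20° lon, +17·10° lat → SW at lon -60°, lat 80°.
Square 8, 6: +8·2° lon, +6·1° lat → SW at lon -44°, lat 86°.
Subsquare v=21, o=14: +21·0.0833333° lon, +14·0.0416667° lat → SW at lon -42.25°, lat 86.5833°.
Cell spans 0.0833333° lon × 0.0416667° lat. NE corner is SW corner plus one full cell.
latitude 86.6250, longitude -42.1667.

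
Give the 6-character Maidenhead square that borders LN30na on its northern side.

LN30nb

Latitude subsquare a = 0; +1 → 1 = b.
The longitude characters are unchanged.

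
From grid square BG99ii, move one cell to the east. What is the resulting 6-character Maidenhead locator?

BG99ji

Longitude subsquare i = 8; +1 → 9 = j.
The latitude characters are unchanged.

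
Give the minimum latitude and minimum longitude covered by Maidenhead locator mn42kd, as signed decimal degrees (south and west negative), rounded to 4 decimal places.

Field M=12, N=13: +12·20° lon, +13·10° lat → SW at lon 60°, lat 40°.
Square 4, 2: +4·2° lon, +2·1° lat → SW at lon 68°, lat 42°.
Subsquare k=10, d=3: +10·0.0833333° lon, +3·0.0416667° lat → SW at lon 68.8333°, lat 42.125°.
latitude 42.1250, longitude 68.8333.

42.1250, 68.8333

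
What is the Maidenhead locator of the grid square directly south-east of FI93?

GI02

Longitude square 9; +1 → 10, wraps to 0, carry into field.
Longitude field F = 5; +1 → 6 = G.
Latitude square 3; −1 → 2.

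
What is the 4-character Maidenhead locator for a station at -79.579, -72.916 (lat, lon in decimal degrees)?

FB30

Offset from 180°W / 90°S: lon 107.08°, lat 10.42°.
Field: lon ⌊107.08/20⌋ = 5 → F; lat ⌊10.42/10⌋ = 1 → B.
Square: lon ⌊7.08/2⌋ = 3; lat ⌊0.42/1⌋ = 0.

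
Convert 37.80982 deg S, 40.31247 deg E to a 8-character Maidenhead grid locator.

LF02de75

Add 180° to longitude and 90° to latitude: 220.31247, 52.19018.
Field: lon ⌊220.31247/20⌋ = 11 → L; lat ⌊52.19018/10⌋ = 5 → F.
Square: lon ⌊0.31247/2⌋ = 0; lat ⌊2.19018/1⌋ = 2.
Subsquare: lon ⌊0.31247/0.0833333⌋ = 3 → d; lat ⌊0.19018/0.0416667⌋ = 4 → e.
Extended square: lon ⌊0.06247/0.00833333⌋ = 7; lat ⌊0.02351/0.00416667⌋ = 5.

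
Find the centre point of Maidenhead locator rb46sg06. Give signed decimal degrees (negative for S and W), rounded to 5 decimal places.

-73.72292, 169.50417

Field R=17, B=1: +17·20° lon, +1·10° lat → SW at lon 160°, lat -80°.
Square 4, 6: +4·2° lon, +6·1° lat → SW at lon 168°, lat -74°.
Subsquare s=18, g=6: +18·0.0833333° lon, +6·0.0416667° lat → SW at lon 169.5°, lat -73.75°.
Extended square 0, 6: +0·0.00833333° lon, +6·0.00416667° lat → SW at lon 169.5°, lat -73.725°.
Cell spans 0.00833333° lon × 0.00416667° lat. Centre is SW corner plus half of each.
latitude -73.72292, longitude 169.50417.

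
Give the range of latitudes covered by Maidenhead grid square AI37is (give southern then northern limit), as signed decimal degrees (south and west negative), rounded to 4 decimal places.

-2.2500, -2.2083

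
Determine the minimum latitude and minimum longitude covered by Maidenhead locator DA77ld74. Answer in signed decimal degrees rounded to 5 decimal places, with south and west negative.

-82.85833, -105.02500

Field D=3, A=0: +3·20° lon, +0·10° lat → SW at lon -120°, lat -90°.
Square 7, 7: +7·2° lon, +7·1° lat → SW at lon -106°, lat -83°.
Subsquare l=11, d=3: +11·0.0833333° lon, +3·0.0416667° lat → SW at lon -105.083°, lat -82.875°.
Extended square 7, 4: +7·0.00833333° lon, +4·0.00416667° lat → SW at lon -105.025°, lat -82.8583°.
latitude -82.85833, longitude -105.02500.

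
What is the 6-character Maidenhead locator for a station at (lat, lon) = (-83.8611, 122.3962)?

PA16ed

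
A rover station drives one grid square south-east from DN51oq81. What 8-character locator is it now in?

DN51oq90

Longitude extended square 8; +1 → 9.
Latitude extended square 1; −1 → 0.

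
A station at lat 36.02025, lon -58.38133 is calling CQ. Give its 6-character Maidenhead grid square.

Shift to the Maidenhead origin (180°W, 90°S): lon 121.6187, lat 126.0203.
Field: lon ⌊121.6187/20⌋ = 6 → G; lat ⌊126.0203/10⌋ = 12 → M.
Square: lon ⌊1.6187/2⌋ = 0; lat ⌊6.0203/1⌋ = 6.
Subsquare: lon ⌊1.6187/0.0833333⌋ = 19 → t; lat ⌊0.0203/0.0416667⌋ = 0 → a.

GM06ta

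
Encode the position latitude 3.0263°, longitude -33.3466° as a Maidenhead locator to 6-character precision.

HJ33ha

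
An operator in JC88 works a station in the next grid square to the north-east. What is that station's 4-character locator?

JC99

Longitude square 8; +1 → 9.
Latitude square 8; +1 → 9.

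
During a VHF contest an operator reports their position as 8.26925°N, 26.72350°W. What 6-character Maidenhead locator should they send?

HJ68pg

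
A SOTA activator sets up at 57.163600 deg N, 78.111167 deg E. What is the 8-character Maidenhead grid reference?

MO97bd39

Add 180° to longitude and 90° to latitude: 258.11117, 147.16360.
Field: lon ⌊258.11117/20⌋ = 12 → M; lat ⌊147.16360/10⌋ = 14 → O.
Square: lon ⌊18.11117/2⌋ = 9; lat ⌊7.16360/1⌋ = 7.
Subsquare: lon ⌊0.11117/0.0833333⌋ = 1 → b; lat ⌊0.16360/0.0416667⌋ = 3 → d.
Extended square: lon ⌊0.02783/0.00833333⌋ = 3; lat ⌊0.03860/0.00416667⌋ = 9.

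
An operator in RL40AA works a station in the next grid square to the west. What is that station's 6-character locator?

RL30xa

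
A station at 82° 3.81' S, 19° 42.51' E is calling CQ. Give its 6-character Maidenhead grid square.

JA97uw

Add 180° to longitude and 90° to latitude: 199.7085, 7.9365.
Field (20°×10°, letters A–R): lon ⌊199.7085/20⌋ = 9 → J; lat ⌊7.9365/10⌋ = 0 → A.
Square (2°×1°, digits 0–9): lon ⌊19.7085/2⌋ = 9; lat ⌊7.9365/1⌋ = 7.
Subsquare (5′×2.5′, letters a–x): lon ⌊1.7085/0.0833333⌋ = 20 → u; lat ⌊0.9365/0.0416667⌋ = 22 → w.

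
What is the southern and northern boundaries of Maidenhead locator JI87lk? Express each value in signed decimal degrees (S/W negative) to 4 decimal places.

Field J=9, I=8: +9·20° lon, +8·10° lat → SW at lon 0°, lat -10°.
Square 8, 7: +8·2° lon, +7·1° lat → SW at lon 16°, lat -3°.
Subsquare l=11, k=10: +11·0.0833333° lon, +10·0.0416667° lat → SW at lon 16.9167°, lat -2.58333°.
Cell spans 0.0833333° lon × 0.0416667° lat.
south -2.5833, north -2.5417.

-2.5833, -2.5417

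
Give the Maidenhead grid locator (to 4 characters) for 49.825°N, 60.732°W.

Add 180° to longitude and 90° to latitude: 119.27, 139.82.
Field: 119.27/20 → 5 → F, 139.82/10 → 13 → N; chars FN.
Square: 19.27/2 → 9, 9.82/1 → 9; chars 99.

FN99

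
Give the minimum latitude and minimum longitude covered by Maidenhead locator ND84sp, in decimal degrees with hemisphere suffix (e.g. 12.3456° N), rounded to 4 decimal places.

Field N=13, D=3: +13·20° lon, +3·10° lat → SW at lon 80°, lat -60°.
Square 8, 4: +8·2° lon, +4·1° lat → SW at lon 96°, lat -56°.
Subsquare s=18, p=15: +18·0.0833333° lon, +15·0.0416667° lat → SW at lon 97.5°, lat -55.375°.
latitude 55.3750° S, longitude 97.5000° E.

55.3750° S, 97.5000° E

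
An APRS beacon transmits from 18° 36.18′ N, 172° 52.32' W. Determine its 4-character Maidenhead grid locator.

AK38

Offset from 180°W / 90°S: lon 7.13°, lat 108.60°.
Field: lon ⌊7.13/20⌋ = 0 → A; lat ⌊108.60/10⌋ = 10 → K.
Square: lon ⌊7.13/2⌋ = 3; lat ⌊8.60/1⌋ = 8.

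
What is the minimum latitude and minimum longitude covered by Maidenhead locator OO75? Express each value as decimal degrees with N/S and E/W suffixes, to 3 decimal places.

55.000° N, 114.000° E

Field O=14, O=14: +14·20° lon, +14·10° lat → SW at lon 100°, lat 50°.
Square 7, 5: +7·2° lon, +5·1° lat → SW at lon 114°, lat 55°.
latitude 55.000° N, longitude 114.000° E.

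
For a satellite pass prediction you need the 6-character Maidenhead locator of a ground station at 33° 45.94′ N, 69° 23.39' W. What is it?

FM53hs

Add 180° to longitude and 90° to latitude: 110.6102, 123.7657.
Field (20°×10°, letters A–R): lon ⌊110.6102/20⌋ = 5 → F; lat ⌊123.7657/10⌋ = 12 → M.
Square (2°×1°, digits 0–9): lon ⌊10.6102/2⌋ = 5; lat ⌊3.7657/1⌋ = 3.
Subsquare (5′×2.5′, letters a–x): lon ⌊0.6102/0.0833333⌋ = 7 → h; lat ⌊0.7657/0.0416667⌋ = 18 → s.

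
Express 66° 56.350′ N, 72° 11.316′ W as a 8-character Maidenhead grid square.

FP36vw75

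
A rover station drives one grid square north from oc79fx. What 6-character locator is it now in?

Latitude subsquare x = 23; +1 → 24, wraps to 0 = a, carry into square.
Latitude square 9; +1 → 10, wraps to 0, carry into field.
Latitude field C = 2; +1 → 3 = D.
The longitude characters are unchanged.

OD70fa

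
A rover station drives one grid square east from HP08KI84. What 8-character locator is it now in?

Longitude extended square 8; +1 → 9.
The latitude characters are unchanged.

HP08ki94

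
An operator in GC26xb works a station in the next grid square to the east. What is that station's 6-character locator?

GC36ab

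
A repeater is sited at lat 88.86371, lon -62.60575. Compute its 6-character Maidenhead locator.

Shift to the Maidenhead origin (180°W, 90°S): lon 117.3942, lat 178.8637.
Field (20°×10°, letters A–R): 117.3942/20 → 5 → F, 178.8637/10 → 17 → R; chars FR.
Square (2°×1°, digits 0–9): 17.3942/2 → 8, 8.8637/1 → 8; chars 88.
Subsquare (5′×2.5′, letters a–x): 1.3942/0.0833333 → 16 → q, 0.8637/0.0416667 → 20 → u; chars qu.

FR88qu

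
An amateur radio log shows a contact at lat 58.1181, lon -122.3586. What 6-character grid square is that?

CO88tc

Offset from 180°W / 90°S: lon 57.6414°, lat 148.1181°.
Field: lon ⌊57.6414/20⌋ = 2 → C; lat ⌊148.1181/10⌋ = 14 → O.
Square: lon ⌊17.6414/2⌋ = 8; lat ⌊8.1181/1⌋ = 8.
Subsquare: lon ⌊1.6414/0.0833333⌋ = 19 → t; lat ⌊0.1181/0.0416667⌋ = 2 → c.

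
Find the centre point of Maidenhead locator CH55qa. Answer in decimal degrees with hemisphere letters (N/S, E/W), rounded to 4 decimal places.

Field C=2, H=7: +2·20° lon, +7·10° lat → SW at lon -140°, lat -20°.
Square 5, 5: +5·2° lon, +5·1° lat → SW at lon -130°, lat -15°.
Subsquare q=16, a=0: +16·0.0833333° lon, +0·0.0416667° lat → SW at lon -128.667°, lat -15°.
Cell spans 0.0833333° lon × 0.0416667° lat. Centre is SW corner plus half of each.
latitude 14.9792° S, longitude 128.6250° W.

14.9792° S, 128.6250° W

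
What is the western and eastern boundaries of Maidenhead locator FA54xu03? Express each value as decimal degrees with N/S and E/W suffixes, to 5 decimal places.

Field F=5, A=0: +5·20° lon, +0·10° lat → SW at lon -80°, lat -90°.
Square 5, 4: +5·2° lon, +4·1° lat → SW at lon -70°, lat -86°.
Subsquare x=23, u=20: +23·0.0833333° lon, +20·0.0416667° lat → SW at lon -68.0833°, lat -85.1667°.
Extended square 0, 3: +0·0.00833333° lon, +3·0.00416667° lat → SW at lon -68.0833°, lat -85.1542°.
Cell spans 0.00833333° lon × 0.00416667° lat.
west 68.08333° W, east 68.07500° W.

68.08333° W, 68.07500° W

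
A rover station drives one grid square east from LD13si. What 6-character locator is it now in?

Longitude subsquare s = 18; +1 → 19 = t.
The latitude characters are unchanged.

LD13ti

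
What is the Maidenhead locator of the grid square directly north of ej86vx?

Latitude subsquare x = 23; +1 → 24, wraps to 0 = a, carry into square.
Latitude square 6; +1 → 7.
The longitude characters are unchanged.

EJ87va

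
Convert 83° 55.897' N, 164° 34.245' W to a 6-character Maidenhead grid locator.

AR73rw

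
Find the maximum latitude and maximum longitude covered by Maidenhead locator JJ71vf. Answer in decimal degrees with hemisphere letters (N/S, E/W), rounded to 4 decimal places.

1.2500° N, 15.8333° E

Field J=9, J=9: +9·20° lon, +9·10° lat → SW at lon 0°, lat 0°.
Square 7, 1: +7·2° lon, +1·1° lat → SW at lon 14°, lat 1°.
Subsquare v=21, f=5: +21·0.0833333° lon, +5·0.0416667° lat → SW at lon 15.75°, lat 1.20833°.
Cell spans 0.0833333° lon × 0.0416667° lat. NE corner is SW corner plus one full cell.
latitude 1.2500° N, longitude 15.8333° E.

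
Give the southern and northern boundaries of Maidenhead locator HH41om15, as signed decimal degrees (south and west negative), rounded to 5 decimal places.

Field H=7, H=7: +7·20° lon, +7·10° lat → SW at lon -40°, lat -20°.
Square 4, 1: +4·2° lon, +1·1° lat → SW at lon -32°, lat -19°.
Subsquare o=14, m=12: +14·0.0833333° lon, +12·0.0416667° lat → SW at lon -30.8333°, lat -18.5°.
Extended square 1, 5: +1·0.00833333° lon, +5·0.00416667° lat → SW at lon -30.825°, lat -18.4792°.
Cell spans 0.00833333° lon × 0.00416667° lat.
south -18.47917, north -18.47500.

-18.47917, -18.47500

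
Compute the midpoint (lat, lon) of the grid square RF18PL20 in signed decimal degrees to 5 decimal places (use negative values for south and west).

Field R=17, F=5: +17·20° lon, +5·10° lat → SW at lon 160°, lat -40°.
Square 1, 8: +1·2° lon, +8·1° lat → SW at lon 162°, lat -32°.
Subsquare p=15, l=11: +15·0.0833333° lon, +11·0.0416667° lat → SW at lon 163.25°, lat -31.5417°.
Extended square 2, 0: +2·0.00833333° lon, +0·0.00416667° lat → SW at lon 163.267°, lat -31.5417°.
Cell spans 0.00833333° lon × 0.00416667° lat. Centre is SW corner plus half of each.
latitude -31.53958, longitude 163.27083.

-31.53958, 163.27083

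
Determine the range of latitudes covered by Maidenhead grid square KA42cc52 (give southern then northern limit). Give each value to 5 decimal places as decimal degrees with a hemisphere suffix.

87.90833° S, 87.90417° S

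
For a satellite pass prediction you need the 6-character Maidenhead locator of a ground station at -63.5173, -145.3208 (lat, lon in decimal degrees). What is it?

Add 180° to longitude and 90° to latitude: 34.6792, 26.4827.
Field: lon ⌊34.6792/20⌋ = 1 → B; lat ⌊26.4827/10⌋ = 2 → C.
Square: lon ⌊14.6792/2⌋ = 7; lat ⌊6.4827/1⌋ = 6.
Subsquare: lon ⌊0.6792/0.0833333⌋ = 8 → i; lat ⌊0.4827/0.0416667⌋ = 11 → l.

BC76il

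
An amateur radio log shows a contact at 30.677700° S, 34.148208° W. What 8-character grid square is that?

HF29wh27

Add 180° to longitude and 90° to latitude: 145.85179, 59.32230.
Field: lon ⌊145.85179/20⌋ = 7 → H; lat ⌊59.32230/10⌋ = 5 → F.
Square: lon ⌊5.85179/2⌋ = 2; lat ⌊9.32230/1⌋ = 9.
Subsquare: lon ⌊1.85179/0.0833333⌋ = 22 → w; lat ⌊0.32230/0.0416667⌋ = 7 → h.
Extended square: lon ⌊0.01846/0.00833333⌋ = 2; lat ⌊0.03063/0.00416667⌋ = 7.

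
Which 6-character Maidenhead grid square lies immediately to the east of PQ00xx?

PQ10ax

Longitude subsquare x = 23; +1 → 24, wraps to 0 = a, carry into square.
Longitude square 0; +1 → 1.
The latitude characters are unchanged.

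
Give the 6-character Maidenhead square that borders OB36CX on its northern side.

Latitude subsquare x = 23; +1 → 24, wraps to 0 = a, carry into square.
Latitude square 6; +1 → 7.
The longitude characters are unchanged.

OB37ca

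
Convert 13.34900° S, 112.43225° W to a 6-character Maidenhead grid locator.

DH36sp

Shift to the Maidenhead origin (180°W, 90°S): lon 67.5678, lat 76.6510.
Field: lon ⌊67.5678/20⌋ = 3 → D; lat ⌊76.6510/10⌋ = 7 → H.
Square: lon ⌊7.5678/2⌋ = 3; lat ⌊6.6510/1⌋ = 6.
Subsquare: lon ⌊1.5678/0.0833333⌋ = 18 → s; lat ⌊0.6510/0.0416667⌋ = 15 → p.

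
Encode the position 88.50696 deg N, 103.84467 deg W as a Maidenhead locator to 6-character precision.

DR88bm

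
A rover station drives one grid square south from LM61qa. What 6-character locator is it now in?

LM60qx

Latitude subsquare a = 0; −1 → -1, wraps to 23 = x, carry into square.
Latitude square 1; −1 → 0.
The longitude characters are unchanged.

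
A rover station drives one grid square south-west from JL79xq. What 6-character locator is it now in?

JL79wp

Longitude subsquare x = 23; −1 → 22 = w.
Latitude subsquare q = 16; −1 → 15 = p.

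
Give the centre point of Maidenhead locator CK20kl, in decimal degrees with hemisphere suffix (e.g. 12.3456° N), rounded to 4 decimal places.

Field C=2, K=10: +2·20° lon, +10·10° lat → SW at lon -140°, lat 10°.
Square 2, 0: +2·2° lon, +0·1° lat → SW at lon -136°, lat 10°.
Subsquare k=10, l=11: +10·0.0833333° lon, +11·0.0416667° lat → SW at lon -135.167°, lat 10.4583°.
Cell spans 0.0833333° lon × 0.0416667° lat. Centre is SW corner plus half of each.
latitude 10.4792° N, longitude 135.1250° W.

10.4792° N, 135.1250° W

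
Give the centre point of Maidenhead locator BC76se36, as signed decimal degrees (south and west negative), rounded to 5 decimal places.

-63.80625, -144.47083

Field B=1, C=2: +1·20° lon, +2·10° lat → SW at lon -160°, lat -70°.
Square 7, 6: +7·2° lon, +6·1° lat → SW at lon -146°, lat -64°.
Subsquare s=18, e=4: +18·0.0833333° lon, +4·0.0416667° lat → SW at lon -144.5°, lat -63.8333°.
Extended square 3, 6: +3·0.00833333° lon, +6·0.00416667° lat → SW at lon -144.475°, lat -63.8083°.
Cell spans 0.00833333° lon × 0.00416667° lat. Centre is SW corner plus half of each.
latitude -63.80625, longitude -144.47083.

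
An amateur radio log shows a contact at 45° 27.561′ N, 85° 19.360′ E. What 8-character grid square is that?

NN25pl80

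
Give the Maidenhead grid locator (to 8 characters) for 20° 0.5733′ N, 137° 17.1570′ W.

CL10ia52

Add 180° to longitude and 90° to latitude: 42.71405, 110.00956.
Field (20°×10°, letters A–R): lon ⌊42.71405/20⌋ = 2 → C; lat ⌊110.00956/10⌋ = 11 → L.
Square (2°×1°, digits 0–9): lon ⌊2.71405/2⌋ = 1; lat ⌊0.00956/1⌋ = 0.
Subsquare (5′×2.5′, letters a–x): lon ⌊0.71405/0.0833333⌋ = 8 → i; lat ⌊0.00956/0.0416667⌋ = 0 → a.
Extended square (30″×15″, digits 0–9): lon ⌊0.04738/0.00833333⌋ = 5; lat ⌊0.00956/0.00416667⌋ = 2.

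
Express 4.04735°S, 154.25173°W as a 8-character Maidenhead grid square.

BI25uw98

Offset from 180°W / 90°S: lon 25.74827°, lat 85.95265°.
Field: lon ⌊25.74827/20⌋ = 1 → B; lat ⌊85.95265/10⌋ = 8 → I.
Square: lon ⌊5.74827/2⌋ = 2; lat ⌊5.95265/1⌋ = 5.
Subsquare: lon ⌊1.74827/0.0833333⌋ = 20 → u; lat ⌊0.95265/0.0416667⌋ = 22 → w.
Extended square: lon ⌊0.08160/0.00833333⌋ = 9; lat ⌊0.03598/0.00416667⌋ = 8.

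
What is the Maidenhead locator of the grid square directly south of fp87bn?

Latitude subsquare n = 13; −1 → 12 = m.
The longitude characters are unchanged.

FP87bm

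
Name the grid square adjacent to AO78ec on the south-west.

AO78db

Longitude subsquare e = 4; −1 → 3 = d.
Latitude subsquare c = 2; −1 → 1 = b.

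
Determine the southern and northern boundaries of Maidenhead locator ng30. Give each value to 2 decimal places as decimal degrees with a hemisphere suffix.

Field N=13, G=6: +13·20° lon, +6·10° lat → SW at lon 80°, lat -30°.
Square 3, 0: +3·2° lon, +0·1° lat → SW at lon 86°, lat -30°.
Cell spans 2° lon × 1° lat.
south 30.00° S, north 29.00° S.

30.00° S, 29.00° S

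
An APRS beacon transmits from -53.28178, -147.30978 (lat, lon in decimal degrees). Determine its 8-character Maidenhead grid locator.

BD66ir22

Offset from 180°W / 90°S: lon 32.69022°, lat 36.71822°.
Field: lon ⌊32.69022/20⌋ = 1 → B; lat ⌊36.71822/10⌋ = 3 → D.
Square: lon ⌊12.69022/2⌋ = 6; lat ⌊6.71822/1⌋ = 6.
Subsquare: lon ⌊0.69022/0.0833333⌋ = 8 → i; lat ⌊0.71822/0.0416667⌋ = 17 → r.
Extended square: lon ⌊0.02355/0.00833333⌋ = 2; lat ⌊0.00989/0.00416667⌋ = 2.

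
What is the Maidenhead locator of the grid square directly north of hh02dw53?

HH02dw54

Latitude extended square 3; +1 → 4.
The longitude characters are unchanged.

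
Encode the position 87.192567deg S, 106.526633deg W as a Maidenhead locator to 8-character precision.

DA62rt63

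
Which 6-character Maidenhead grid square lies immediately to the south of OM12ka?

OM11kx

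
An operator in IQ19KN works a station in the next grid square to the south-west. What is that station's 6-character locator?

IQ19jm

Longitude subsquare k = 10; −1 → 9 = j.
Latitude subsquare n = 13; −1 → 12 = m.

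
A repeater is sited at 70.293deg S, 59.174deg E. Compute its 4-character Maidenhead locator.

LB99

Offset from 180°W / 90°S: lon 239.17°, lat 19.71°.
Field: 239.17/20 → 11 → L, 19.71/10 → 1 → B; chars LB.
Square: 19.17/2 → 9, 9.71/1 → 9; chars 99.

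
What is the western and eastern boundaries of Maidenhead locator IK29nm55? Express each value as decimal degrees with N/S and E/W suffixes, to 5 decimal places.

Field I=8, K=10: +8·20° lon, +10·10° lat → SW at lon -20°, lat 10°.
Square 2, 9: +2·2° lon, +9·1° lat → SW at lon -16°, lat 19°.
Subsquare n=13, m=12: +13·0.0833333° lon, +12·0.0416667° lat → SW at lon -14.9167°, lat 19.5°.
Extended square 5, 5: +5·0.00833333° lon, +5·0.00416667° lat → SW at lon -14.875°, lat 19.5208°.
Cell spans 0.00833333° lon × 0.00416667° lat.
west 14.87500° W, east 14.86667° W.

14.87500° W, 14.86667° W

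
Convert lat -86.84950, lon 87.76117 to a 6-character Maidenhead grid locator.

NA33vd

Offset from 180°W / 90°S: lon 267.7612°, lat 3.1505°.
Field: lon ⌊267.7612/20⌋ = 13 → N; lat ⌊3.1505/10⌋ = 0 → A.
Square: lon ⌊7.7612/2⌋ = 3; lat ⌊3.1505/1⌋ = 3.
Subsquare: lon ⌊1.7612/0.0833333⌋ = 21 → v; lat ⌊0.1505/0.0416667⌋ = 3 → d.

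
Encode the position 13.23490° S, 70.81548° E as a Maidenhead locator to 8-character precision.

MH56js73

Add 180° to longitude and 90° to latitude: 250.81548, 76.76510.
Field (20°×10°, letters A–R): 250.81548/20 → 12 → M, 76.76510/10 → 7 → H; chars MH.
Square (2°×1°, digits 0–9): 10.81548/2 → 5, 6.76510/1 → 6; chars 56.
Subsquare (5′×2.5′, letters a–x): 0.81548/0.0833333 → 9 → j, 0.76510/0.0416667 → 18 → s; chars js.
Extended square (30″×15″, digits 0–9): 0.06548/0.00833333 → 7, 0.01510/0.00416667 → 3; chars 73.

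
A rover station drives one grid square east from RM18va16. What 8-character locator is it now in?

Longitude extended square 1; +1 → 2.
The latitude characters are unchanged.

RM18va26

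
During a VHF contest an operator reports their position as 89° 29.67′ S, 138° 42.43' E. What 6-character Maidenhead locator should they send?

Shift to the Maidenhead origin (180°W, 90°S): lon 318.7072, lat 0.5055.
Field: lon ⌊318.7072/20⌋ = 15 → P; lat ⌊0.5055/10⌋ = 0 → A.
Square: lon ⌊18.7072/2⌋ = 9; lat ⌊0.5055/1⌋ = 0.
Subsquare: lon ⌊0.7072/0.0833333⌋ = 8 → i; lat ⌊0.5055/0.0416667⌋ = 12 → m.

PA90im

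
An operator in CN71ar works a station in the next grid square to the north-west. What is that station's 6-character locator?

CN61xs

Longitude subsquare a = 0; −1 → -1, wraps to 23 = x, carry into square.
Longitude square 7; −1 → 6.
Latitude subsquare r = 17; +1 → 18 = s.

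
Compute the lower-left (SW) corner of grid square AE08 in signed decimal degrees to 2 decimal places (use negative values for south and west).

Field A=0, E=4: +0·20° lon, +4·10° lat → SW at lon -180°, lat -50°.
Square 0, 8: +0·2° lon, +8·1° lat → SW at lon -180°, lat -42°.
latitude -42.00, longitude -180.00.

-42.00, -180.00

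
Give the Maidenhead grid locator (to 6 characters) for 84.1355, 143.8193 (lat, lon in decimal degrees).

QR14vd

Offset from 180°W / 90°S: lon 323.8193°, lat 174.1355°.
Field: 323.8193/20 → 16 → Q, 174.1355/10 → 17 → R; chars QR.
Square: 3.8193/2 → 1, 4.1355/1 → 4; chars 14.
Subsquare: 1.8193/0.0833333 → 21 → v, 0.1355/0.0416667 → 3 → d; chars vd.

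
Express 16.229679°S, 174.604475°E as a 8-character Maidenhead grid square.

RH73hs24

Add 180° to longitude and 90° to latitude: 354.60447, 73.77032.
Field (20°×10°, letters A–R): lon ⌊354.60447/20⌋ = 17 → R; lat ⌊73.77032/10⌋ = 7 → H.
Square (2°×1°, digits 0–9): lon ⌊14.60447/2⌋ = 7; lat ⌊3.77032/1⌋ = 3.
Subsquare (5′×2.5′, letters a–x): lon ⌊0.60447/0.0833333⌋ = 7 → h; lat ⌊0.77032/0.0416667⌋ = 18 → s.
Extended square (30″×15″, digits 0–9): lon ⌊0.02114/0.00833333⌋ = 2; lat ⌊0.02032/0.00416667⌋ = 4.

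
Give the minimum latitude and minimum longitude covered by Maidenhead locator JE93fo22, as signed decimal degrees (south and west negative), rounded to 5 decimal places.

Field J=9, E=4: +9·20° lon, +4·10° lat → SW at lon 0°, lat -50°.
Square 9, 3: +9·2° lon, +3·1° lat → SW at lon 18°, lat -47°.
Subsquare f=5, o=14: +5·0.0833333° lon, +14·0.0416667° lat → SW at lon 18.4167°, lat -46.4167°.
Extended square 2, 2: +2·0.00833333° lon, +2·0.00416667° lat → SW at lon 18.4333°, lat -46.4083°.
latitude -46.40833, longitude 18.43333.

-46.40833, 18.43333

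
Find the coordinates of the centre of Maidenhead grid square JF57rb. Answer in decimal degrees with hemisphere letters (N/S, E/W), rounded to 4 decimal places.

32.9375° S, 11.4583° E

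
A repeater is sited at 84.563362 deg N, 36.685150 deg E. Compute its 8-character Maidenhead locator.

Shift to the Maidenhead origin (180°W, 90°S): lon 216.68515, lat 174.56336.
Field: lon ⌊216.68515/20⌋ = 10 → K; lat ⌊174.56336/10⌋ = 17 → R.
Square: lon ⌊16.68515/2⌋ = 8; lat ⌊4.56336/1⌋ = 4.
Subsquare: lon ⌊0.68515/0.0833333⌋ = 8 → i; lat ⌊0.56336/0.0416667⌋ = 13 → n.
Extended square: lon ⌊0.01848/0.00833333⌋ = 2; lat ⌊0.02170/0.00416667⌋ = 5.

KR84in25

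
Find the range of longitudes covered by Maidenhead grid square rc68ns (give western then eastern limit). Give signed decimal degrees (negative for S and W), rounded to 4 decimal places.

173.0833, 173.1667

Field R=17, C=2: +17·20° lon, +2·10° lat → SW at lon 160°, lat -70°.
Square 6, 8: +6·2° lon, +8·1° lat → SW at lon 172°, lat -62°.
Subsquare n=13, s=18: +13·0.0833333° lon, +18·0.0416667° lat → SW at lon 173.083°, lat -61.25°.
Cell spans 0.0833333° lon × 0.0416667° lat.
west 173.0833, east 173.1667.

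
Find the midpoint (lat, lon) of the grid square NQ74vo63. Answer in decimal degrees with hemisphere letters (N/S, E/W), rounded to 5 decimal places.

74.59792° N, 95.80417° E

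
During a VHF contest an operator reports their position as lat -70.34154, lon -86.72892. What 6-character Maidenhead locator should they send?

EB69pp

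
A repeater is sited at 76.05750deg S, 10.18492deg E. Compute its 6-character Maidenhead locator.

JB53cw

Offset from 180°W / 90°S: lon 190.1849°, lat 13.9425°.
Field: 190.1849/20 → 9 → J, 13.9425/10 → 1 → B; chars JB.
Square: 10.1849/2 → 5, 3.9425/1 → 3; chars 53.
Subsquare: 0.1849/0.0833333 → 2 → c, 0.9425/0.0416667 → 22 → w; chars cw.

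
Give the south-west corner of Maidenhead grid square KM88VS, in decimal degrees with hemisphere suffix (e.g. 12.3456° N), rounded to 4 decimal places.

Field K=10, M=12: +10·20° lon, +12·10° lat → SW at lon 20°, lat 30°.
Square 8, 8: +8·2° lon, +8·1° lat → SW at lon 36°, lat 38°.
Subsquare v=21, s=18: +21·0.0833333° lon, +18·0.0416667° lat → SW at lon 37.75°, lat 38.75°.
latitude 38.7500° N, longitude 37.7500° E.

38.7500° N, 37.7500° E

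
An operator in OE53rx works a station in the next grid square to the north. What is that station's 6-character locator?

Latitude subsquare x = 23; +1 → 24, wraps to 0 = a, carry into square.
Latitude square 3; +1 → 4.
The longitude characters are unchanged.

OE54ra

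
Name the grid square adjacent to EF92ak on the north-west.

EF82xl

Longitude subsquare a = 0; −1 → -1, wraps to 23 = x, carry into square.
Longitude square 9; −1 → 8.
Latitude subsquare k = 10; +1 → 11 = l.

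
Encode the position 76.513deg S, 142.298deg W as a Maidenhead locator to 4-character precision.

BB83

Shift to the Maidenhead origin (180°W, 90°S): lon 37.70, lat 13.49.
Field: lon ⌊37.70/20⌋ = 1 → B; lat ⌊13.49/10⌋ = 1 → B.
Square: lon ⌊17.70/2⌋ = 8; lat ⌊3.49/1⌋ = 3.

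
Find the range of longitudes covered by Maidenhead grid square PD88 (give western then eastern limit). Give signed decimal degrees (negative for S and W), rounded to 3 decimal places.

Field P=15, D=3: +15·20° lon, +3·10° lat → SW at lon 120°, lat -60°.
Square 8, 8: +8·2° lon, +8·1° lat → SW at lon 136°, lat -52°.
Cell spans 2° lon × 1° lat.
west 136.000, east 138.000.

136.000, 138.000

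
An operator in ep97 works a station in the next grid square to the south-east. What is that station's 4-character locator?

FP06

Longitude square 9; +1 → 10, wraps to 0, carry into field.
Longitude field E = 4; +1 → 5 = F.
Latitude square 7; −1 → 6.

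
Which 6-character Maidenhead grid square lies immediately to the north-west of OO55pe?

OO55of

Longitude subsquare p = 15; −1 → 14 = o.
Latitude subsquare e = 4; +1 → 5 = f.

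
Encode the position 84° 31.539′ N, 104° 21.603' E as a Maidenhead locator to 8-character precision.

OR24em36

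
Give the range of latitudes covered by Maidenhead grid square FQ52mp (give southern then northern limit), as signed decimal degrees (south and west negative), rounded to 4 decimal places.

Field F=5, Q=16: +5·20° lon, +16·10° lat → SW at lon -80°, lat 70°.
Square 5, 2: +5·2° lon, +2·1° lat → SW at lon -70°, lat 72°.
Subsquare m=12, p=15: +12·0.0833333° lon, +15·0.0416667° lat → SW at lon -69°, lat 72.625°.
Cell spans 0.0833333° lon × 0.0416667° lat.
south 72.6250, north 72.6667.

72.6250, 72.6667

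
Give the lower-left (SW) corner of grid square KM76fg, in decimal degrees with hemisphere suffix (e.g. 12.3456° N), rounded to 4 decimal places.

Field K=10, M=12: +10·20° lon, +12·10° lat → SW at lon 20°, lat 30°.
Square 7, 6: +7·2° lon, +6·1° lat → SW at lon 34°, lat 36°.
Subsquare f=5, g=6: +5·0.0833333° lon, +6·0.0416667° lat → SW at lon 34.4167°, lat 36.25°.
latitude 36.2500° N, longitude 34.4167° E.

36.2500° N, 34.4167° E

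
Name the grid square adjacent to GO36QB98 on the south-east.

GO36rb07

Longitude extended square 9; +1 → 10, wraps to 0, carry into subsquare.
Longitude subsquare q = 16; +1 → 17 = r.
Latitude extended square 8; −1 → 7.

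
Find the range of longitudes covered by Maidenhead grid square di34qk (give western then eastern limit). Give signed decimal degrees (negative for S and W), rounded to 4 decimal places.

-112.6667, -112.5833

Field D=3, I=8: +3·20° lon, +8·10° lat → SW at lon -120°, lat -10°.
Square 3, 4: +3·2° lon, +4·1° lat → SW at lon -114°, lat -6°.
Subsquare q=16, k=10: +16·0.0833333° lon, +10·0.0416667° lat → SW at lon -112.667°, lat -5.58333°.
Cell spans 0.0833333° lon × 0.0416667° lat.
west -112.6667, east -112.5833.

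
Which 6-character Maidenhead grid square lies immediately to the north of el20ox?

EL21oa

Latitude subsquare x = 23; +1 → 24, wraps to 0 = a, carry into square.
Latitude square 0; +1 → 1.
The longitude characters are unchanged.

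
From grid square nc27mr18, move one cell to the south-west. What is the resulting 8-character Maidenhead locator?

Longitude extended square 1; −1 → 0.
Latitude extended square 8; −1 → 7.

NC27mr07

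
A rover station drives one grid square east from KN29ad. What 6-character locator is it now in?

KN29bd

Longitude subsquare a = 0; +1 → 1 = b.
The latitude characters are unchanged.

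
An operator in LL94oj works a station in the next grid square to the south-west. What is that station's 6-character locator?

LL94ni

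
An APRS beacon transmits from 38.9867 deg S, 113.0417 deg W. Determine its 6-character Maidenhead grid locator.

DF31la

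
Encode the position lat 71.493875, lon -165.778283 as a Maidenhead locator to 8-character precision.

Offset from 180°W / 90°S: lon 14.22172°, lat 161.49388°.
Field (20°×10°, letters A–R): 14.22172/20 → 0 → A, 161.49388/10 → 16 → Q; chars AQ.
Square (2°×1°, digits 0–9): 14.22172/2 → 7, 1.49388/1 → 1; chars 71.
Subsquare (5′×2.5′, letters a–x): 0.22172/0.0833333 → 2 → c, 0.49388/0.0416667 → 11 → l; chars cl.
Extended square (30″×15″, digits 0–9): 0.05505/0.00833333 → 6, 0.03554/0.00416667 → 8; chars 68.

AQ71cl68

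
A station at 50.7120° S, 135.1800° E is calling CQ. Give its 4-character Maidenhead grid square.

PD79

Shift to the Maidenhead origin (180°W, 90°S): lon 315.18, lat 39.29.
Field (20°×10°, letters A–R): 315.18/20 → 15 → P, 39.29/10 → 3 → D; chars PD.
Square (2°×1°, digits 0–9): 15.18/2 → 7, 9.29/1 → 9; chars 79.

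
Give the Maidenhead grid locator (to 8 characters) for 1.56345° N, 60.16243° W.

FJ91wn05

Shift to the Maidenhead origin (180°W, 90°S): lon 119.83757, lat 91.56345.
Field: lon ⌊119.83757/20⌋ = 5 → F; lat ⌊91.56345/10⌋ = 9 → J.
Square: lon ⌊19.83757/2⌋ = 9; lat ⌊1.56345/1⌋ = 1.
Subsquare: lon ⌊1.83757/0.0833333⌋ = 22 → w; lat ⌊0.56345/0.0416667⌋ = 13 → n.
Extended square: lon ⌊0.00424/0.00833333⌋ = 0; lat ⌊0.02178/0.00416667⌋ = 5.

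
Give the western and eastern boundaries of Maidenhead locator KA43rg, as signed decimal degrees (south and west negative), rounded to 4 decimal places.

Field K=10, A=0: +10·20° lon, +0·10° lat → SW at lon 20°, lat -90°.
Square 4, 3: +4·2° lon, +3·1° lat → SW at lon 28°, lat -87°.
Subsquare r=17, g=6: +17·0.0833333° lon, +6·0.0416667° lat → SW at lon 29.4167°, lat -86.75°.
Cell spans 0.0833333° lon × 0.0416667° lat.
west 29.4167, east 29.5000.

29.4167, 29.5000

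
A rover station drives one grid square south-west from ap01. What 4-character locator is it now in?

Longitude square 0; −1 → -1, wraps to 9, carry into field.
Longitude field A = 0; −1 → -1, wraps to 17 = R, wrapping around the antimeridian.
Latitude square 1; −1 → 0.

RP90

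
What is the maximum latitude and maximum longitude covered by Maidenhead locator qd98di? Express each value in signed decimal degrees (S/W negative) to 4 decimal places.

Field Q=16, D=3: +16·20° lon, +3·10° lat → SW at lon 140°, lat -60°.
Square 9, 8: +9·2° lon, +8·1° lat → SW at lon 158°, lat -52°.
Subsquare d=3, i=8: +3·0.0833333° lon, +8·0.0416667° lat → SW at lon 158.25°, lat -51.6667°.
Cell spans 0.0833333° lon × 0.0416667° lat. NE corner is SW corner plus one full cell.
latitude -51.6250, longitude 158.3333.

-51.6250, 158.3333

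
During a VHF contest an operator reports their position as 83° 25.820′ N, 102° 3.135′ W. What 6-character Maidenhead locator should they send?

Offset from 180°W / 90°S: lon 77.9477°, lat 173.4303°.
Field: lon ⌊77.9477/20⌋ = 3 → D; lat ⌊173.4303/10⌋ = 17 → R.
Square: lon ⌊17.9477/2⌋ = 8; lat ⌊3.4303/1⌋ = 3.
Subsquare: lon ⌊1.9477/0.0833333⌋ = 23 → x; lat ⌊0.4303/0.0416667⌋ = 10 → k.

DR83xk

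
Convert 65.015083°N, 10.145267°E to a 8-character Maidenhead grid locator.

JP55ba73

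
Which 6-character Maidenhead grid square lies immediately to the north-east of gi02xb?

GI12ac

Longitude subsquare x = 23; +1 → 24, wraps to 0 = a, carry into square.
Longitude square 0; +1 → 1.
Latitude subsquare b = 1; +1 → 2 = c.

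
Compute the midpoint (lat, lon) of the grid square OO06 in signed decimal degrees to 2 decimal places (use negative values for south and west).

56.50, 101.00

Field O=14, O=14: +14·20° lon, +14·10° lat → SW at lon 100°, lat 50°.
Square 0, 6: +0·2° lon, +6·1° lat → SW at lon 100°, lat 56°.
Cell spans 2° lon × 1° lat. Centre is SW corner plus half of each.
latitude 56.50, longitude 101.00.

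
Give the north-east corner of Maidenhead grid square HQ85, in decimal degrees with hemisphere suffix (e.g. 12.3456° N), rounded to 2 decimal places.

Field H=7, Q=16: +7·20° lon, +16·10° lat → SW at lon -40°, lat 70°.
Square 8, 5: +8·2° lon, +5·1° lat → SW at lon -24°, lat 75°.
Cell spans 2° lon × 1° lat. NE corner is SW corner plus one full cell.
latitude 76.00° N, longitude 22.00° W.

76.00° N, 22.00° W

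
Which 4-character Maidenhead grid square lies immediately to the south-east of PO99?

QO08

Longitude square 9; +1 → 10, wraps to 0, carry into field.
Longitude field P = 15; +1 → 16 = Q.
Latitude square 9; −1 → 8.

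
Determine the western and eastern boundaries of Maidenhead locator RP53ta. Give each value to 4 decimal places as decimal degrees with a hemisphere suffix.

Field R=17, P=15: +17·20° lon, +15·10° lat → SW at lon 160°, lat 60°.
Square 5, 3: +5·2° lon, +3·1° lat → SW at lon 170°, lat 63°.
Subsquare t=19, a=0: +19·0.0833333° lon, +0·0.0416667° lat → SW at lon 171.583°, lat 63°.
Cell spans 0.0833333° lon × 0.0416667° lat.
west 171.5833° E, east 171.6667° E.

171.5833° E, 171.6667° E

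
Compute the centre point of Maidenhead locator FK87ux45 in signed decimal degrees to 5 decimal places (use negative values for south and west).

17.98125, -62.29583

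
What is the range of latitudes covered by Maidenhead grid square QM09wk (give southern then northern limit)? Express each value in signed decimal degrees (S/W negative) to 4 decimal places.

39.4167, 39.4583

Field Q=16, M=12: +16·20° lon, +12·10° lat → SW at lon 140°, lat 30°.
Square 0, 9: +0·2° lon, +9·1° lat → SW at lon 140°, lat 39°.
Subsquare w=22, k=10: +22·0.0833333° lon, +10·0.0416667° lat → SW at lon 141.833°, lat 39.4167°.
Cell spans 0.0833333° lon × 0.0416667° lat.
south 39.4167, north 39.4583.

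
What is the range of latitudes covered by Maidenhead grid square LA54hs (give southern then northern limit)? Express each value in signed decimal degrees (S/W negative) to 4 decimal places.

-85.2500, -85.2083

Field L=11, A=0: +11·20° lon, +0·10° lat → SW at lon 40°, lat -90°.
Square 5, 4: +5·2° lon, +4·1° lat → SW at lon 50°, lat -86°.
Subsquare h=7, s=18: +7·0.0833333° lon, +18·0.0416667° lat → SW at lon 50.5833°, lat -85.25°.
Cell spans 0.0833333° lon × 0.0416667° lat.
south -85.2500, north -85.2083.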